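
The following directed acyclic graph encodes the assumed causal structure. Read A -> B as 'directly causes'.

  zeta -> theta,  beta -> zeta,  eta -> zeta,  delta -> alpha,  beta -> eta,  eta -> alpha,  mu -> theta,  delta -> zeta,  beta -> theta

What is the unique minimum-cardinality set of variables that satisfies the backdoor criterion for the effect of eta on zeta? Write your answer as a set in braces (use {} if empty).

Variables eligible for adjustment (non-descendants of eta, excluding eta and zeta): {beta, delta, mu}.
Backdoor paths from eta to zeta:
  P1: eta <- beta -> zeta
  P2: eta <- beta -> theta <- zeta
The empty set is not sufficient: P1 (eta <- beta -> zeta) has no collider blocking it and no conditioned non-collider, so it is open.
Try {beta}:
  P1: blocked at fork node beta ∈ conditioning set.
  P2: blocked at fork node beta ∈ conditioning set.
{beta} contains no descendant of eta and blocks every backdoor path.
No other singleton works — e.g. {delta} leaves P1 open — so {beta} is the unique smallest valid adjustment set.

{beta}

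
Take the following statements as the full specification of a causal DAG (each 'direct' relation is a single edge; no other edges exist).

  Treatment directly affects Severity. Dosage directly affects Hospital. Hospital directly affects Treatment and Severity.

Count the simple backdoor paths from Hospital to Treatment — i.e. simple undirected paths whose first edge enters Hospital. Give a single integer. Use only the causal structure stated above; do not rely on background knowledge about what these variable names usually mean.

0

A backdoor path from Hospital to Treatment is any simple undirected path whose first edge points into Hospital (i.e. leaves Hospital via a parent).
Parents of Hospital: {Dosage}.
No simple path from any parent of Hospital reaches Treatment without revisiting Hospital, so there are no backdoor paths.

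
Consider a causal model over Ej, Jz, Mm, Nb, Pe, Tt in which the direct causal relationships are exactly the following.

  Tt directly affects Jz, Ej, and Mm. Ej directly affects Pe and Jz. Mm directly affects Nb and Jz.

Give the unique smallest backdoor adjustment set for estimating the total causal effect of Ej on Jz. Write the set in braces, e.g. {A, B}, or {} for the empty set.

Variables eligible for adjustment (non-descendants of Ej, excluding Ej and Jz): {Mm, Nb, Tt}.
Backdoor paths from Ej to Jz:
  P1: Ej <- Tt -> Mm -> Jz
  P2: Ej <- Tt -> Jz
The empty set is not sufficient: P1 (Ej <- Tt -> Mm -> Jz) has no collider blocking it and no conditioned non-collider, so it is open.
Try {Tt}:
  P1: blocked at fork node Tt ∈ conditioning set.
  P2: blocked at fork node Tt ∈ conditioning set.
{Tt} contains no descendant of Ej and blocks every backdoor path.
No other singleton works — e.g. {Mm} leaves P2 open — so {Tt} is the unique smallest valid adjustment set.

{Tt}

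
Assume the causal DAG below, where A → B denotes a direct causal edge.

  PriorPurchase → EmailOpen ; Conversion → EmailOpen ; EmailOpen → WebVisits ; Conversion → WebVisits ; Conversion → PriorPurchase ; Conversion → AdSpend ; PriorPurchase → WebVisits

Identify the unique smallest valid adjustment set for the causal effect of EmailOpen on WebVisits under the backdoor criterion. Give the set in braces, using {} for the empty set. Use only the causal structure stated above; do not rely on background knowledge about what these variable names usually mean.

{Conversion, PriorPurchase}

Variables eligible for adjustment (non-descendants of EmailOpen, excluding EmailOpen and WebVisits): {AdSpend, Conversion, PriorPurchase}.
Backdoor paths from EmailOpen to WebVisits:
  P1: EmailOpen <- Conversion -> PriorPurchase -> WebVisits
  P2: EmailOpen <- Conversion -> WebVisits
  P3: EmailOpen <- PriorPurchase <- Conversion -> WebVisits
  P4: EmailOpen <- PriorPurchase -> WebVisits
The empty set is not sufficient: P1 (EmailOpen <- Conversion -> PriorPurchase -> WebVisits) has no collider blocking it and no conditioned non-collider, so it is open.
Try {Conversion, PriorPurchase}:
  P1: blocked at fork node Conversion ∈ conditioning set.
  P2: blocked at fork node Conversion ∈ conditioning set.
  P3: blocked at chain node PriorPurchase ∈ conditioning set.
  P4: blocked at fork node PriorPurchase ∈ conditioning set.
{Conversion, PriorPurchase} contains no descendant of EmailOpen and blocks every backdoor path.
Every element of {Conversion, PriorPurchase} is needed (dropping Conversion leaves P2 open; dropping PriorPurchase leaves P4 open), so no proper subset is valid.
Among all size-2 subsets of the eligible variables, only {Conversion, PriorPurchase} blocks every backdoor path, so it is the unique smallest valid adjustment set.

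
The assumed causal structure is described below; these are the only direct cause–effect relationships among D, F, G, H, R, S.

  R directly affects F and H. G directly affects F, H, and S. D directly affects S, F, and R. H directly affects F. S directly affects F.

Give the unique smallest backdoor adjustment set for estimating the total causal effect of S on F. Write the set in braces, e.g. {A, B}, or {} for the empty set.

Variables eligible for adjustment (non-descendants of S, excluding S and F): {D, G, H, R}.
Backdoor paths from S to F:
  P1: S <- G -> H <- R <- D -> F
  P2: S <- G -> H <- R -> F
  P3: S <- G -> H -> F
  P4: S <- G -> F
  P5: S <- D -> R -> H <- G -> F
  P6: S <- D -> R -> H -> F
  P7: S <- D -> R -> F
  P8: S <- D -> F
The empty set is not sufficient: P3 (S <- G -> H -> F) has no collider blocking it and no conditioned non-collider, so it is open.
Try {D, G}:
  P1: blocked at fork node G ∈ conditioning set.
  P2: blocked at fork node G ∈ conditioning set.
  P3: blocked at fork node G ∈ conditioning set.
  P4: blocked at fork node G ∈ conditioning set.
  P5: blocked at fork node D ∈ conditioning set.
  P6: blocked at fork node D ∈ conditioning set.
  P7: blocked at fork node D ∈ conditioning set.
  P8: blocked at fork node D ∈ conditioning set.
{D, G} contains no descendant of S and blocks every backdoor path.
Every element of {D, G} is needed (dropping D leaves P6 open; dropping G leaves P3 open), so no proper subset is valid.
Among all size-2 subsets of the eligible variables, only {D, G} blocks every backdoor path, so it is the unique smallest valid adjustment set.

{D, G}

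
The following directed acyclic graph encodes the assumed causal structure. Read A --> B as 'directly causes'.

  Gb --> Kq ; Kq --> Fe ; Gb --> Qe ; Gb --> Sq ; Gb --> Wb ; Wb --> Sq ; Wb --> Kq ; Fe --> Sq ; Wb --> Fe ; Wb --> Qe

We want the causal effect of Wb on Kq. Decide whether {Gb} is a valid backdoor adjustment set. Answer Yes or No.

Yes

Backdoor paths from Wb to Kq (paths whose first edge points into Wb):
  P1: Wb <- Gb -> Kq
  P2: Wb <- Gb -> Sq <- Fe <- Kq
Condition 1 (no descendant of Wb in the set): holds — descendants of Wb are {Fe, Kq, Qe, Sq}; none are in {Gb}.
Condition 2 (every backdoor path blocked by {Gb}):
  P1: blocked at fork node Gb ∈ conditioning set.
  P2: blocked at fork node Gb ∈ conditioning set.
{Gb} satisfies the backdoor criterion.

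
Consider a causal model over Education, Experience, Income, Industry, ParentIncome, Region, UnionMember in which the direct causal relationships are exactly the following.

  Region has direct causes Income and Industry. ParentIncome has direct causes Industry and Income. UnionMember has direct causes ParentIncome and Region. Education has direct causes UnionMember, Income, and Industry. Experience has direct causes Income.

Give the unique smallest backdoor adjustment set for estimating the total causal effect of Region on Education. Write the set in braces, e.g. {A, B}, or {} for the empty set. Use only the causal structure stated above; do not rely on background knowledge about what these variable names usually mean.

Variables eligible for adjustment (non-descendants of Region, excluding Region and Education): {Experience, Income, Industry, ParentIncome}.
Backdoor paths from Region to Education:
  P1: Region <- Income -> ParentIncome <- Industry -> Education
  P2: Region <- Income -> ParentIncome -> UnionMember -> Education
  P3: Region <- Income -> Education
  P4: Region <- Industry -> ParentIncome <- Income -> Education
  P5: Region <- Industry -> ParentIncome -> UnionMember -> Education
  P6: Region <- Industry -> Education
The empty set is not sufficient: P2 (Region <- Income -> ParentIncome -> UnionMember -> Education) has no collider blocking it and no conditioned non-collider, so it is open.
Try {Income, Industry}:
  P1: blocked at fork node Income ∈ conditioning set.
  P2: blocked at fork node Income ∈ conditioning set.
  P3: blocked at fork node Income ∈ conditioning set.
  P4: blocked at fork node Industry ∈ conditioning set.
  P5: blocked at fork node Industry ∈ conditioning set.
  P6: blocked at fork node Industry ∈ conditioning set.
{Income, Industry} contains no descendant of Region and blocks every backdoor path.
Every element of {Income, Industry} is needed (dropping Income leaves P2 open; dropping Industry leaves P5 open), so no proper subset is valid.
Among all size-2 subsets of the eligible variables, only {Income, Industry} blocks every backdoor path, so it is the unique smallest valid adjustment set.

{Income, Industry}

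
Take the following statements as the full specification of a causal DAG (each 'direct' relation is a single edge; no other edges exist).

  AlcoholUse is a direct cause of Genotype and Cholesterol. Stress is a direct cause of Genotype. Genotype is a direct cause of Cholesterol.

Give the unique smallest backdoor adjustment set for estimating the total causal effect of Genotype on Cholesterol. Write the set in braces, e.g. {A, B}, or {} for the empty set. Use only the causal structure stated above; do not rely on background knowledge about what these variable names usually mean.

Variables eligible for adjustment (non-descendants of Genotype, excluding Genotype and Cholesterol): {AlcoholUse, Stress}.
Backdoor paths from Genotype to Cholesterol:
  P1: Genotype <- AlcoholUse -> Cholesterol
The empty set is not sufficient: P1 (Genotype <- AlcoholUse -> Cholesterol) has no collider blocking it and no conditioned non-collider, so it is open.
Try {AlcoholUse}:
  P1: blocked at fork node AlcoholUse ∈ conditioning set.
{AlcoholUse} contains no descendant of Genotype and blocks every backdoor path.
No other singleton works — e.g. {Stress} leaves P1 open — so {AlcoholUse} is the unique smallest valid adjustment set.

{AlcoholUse}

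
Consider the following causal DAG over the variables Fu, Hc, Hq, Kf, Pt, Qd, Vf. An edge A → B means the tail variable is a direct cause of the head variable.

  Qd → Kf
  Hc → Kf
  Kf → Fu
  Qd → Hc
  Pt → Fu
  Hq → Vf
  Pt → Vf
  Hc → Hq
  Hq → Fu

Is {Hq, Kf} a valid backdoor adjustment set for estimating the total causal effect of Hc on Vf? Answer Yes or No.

No

Backdoor paths from Hc to Vf (paths whose first edge points into Hc):
  P1: Hc <- Qd -> Kf -> Fu <- Pt -> Vf
  P2: Hc <- Qd -> Kf -> Fu <- Hq -> Vf
Condition 1 (no descendant of Hc in the set): FAILS — Hq and Kf are descendants of Hc.
Condition 2 (every backdoor path blocked by {Hq, Kf}):
  P1: blocked at chain node Kf ∈ conditioning set.
  P2: blocked at chain node Kf ∈ conditioning set.
{Hq, Kf} does not satisfy the backdoor criterion.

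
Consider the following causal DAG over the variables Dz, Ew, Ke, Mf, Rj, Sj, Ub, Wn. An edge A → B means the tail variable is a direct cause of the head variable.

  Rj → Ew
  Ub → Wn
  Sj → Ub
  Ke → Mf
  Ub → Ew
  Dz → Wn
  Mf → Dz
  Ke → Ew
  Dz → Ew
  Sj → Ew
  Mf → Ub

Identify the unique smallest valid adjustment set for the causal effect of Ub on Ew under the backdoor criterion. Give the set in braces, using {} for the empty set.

Variables eligible for adjustment (non-descendants of Ub, excluding Ub and Ew): {Dz, Ke, Mf, Rj, Sj}.
Backdoor paths from Ub to Ew:
  P1: Ub <- Sj -> Ew
  P2: Ub <- Mf <- Ke -> Ew
  P3: Ub <- Mf -> Dz -> Ew
The empty set is not sufficient: P1 (Ub <- Sj -> Ew) has no collider blocking it and no conditioned non-collider, so it is open.
Try {Mf, Sj}:
  P1: blocked at fork node Sj ∈ conditioning set.
  P2: blocked at chain node Mf ∈ conditioning set.
  P3: blocked at fork node Mf ∈ conditioning set.
{Mf, Sj} contains no descendant of Ub and blocks every backdoor path.
Every element of {Mf, Sj} is needed (dropping Mf leaves P2 open; dropping Sj leaves P1 open), so no proper subset is valid.
Among all size-2 subsets of the eligible variables, only {Mf, Sj} blocks every backdoor path, so it is the unique smallest valid adjustment set.

{Mf, Sj}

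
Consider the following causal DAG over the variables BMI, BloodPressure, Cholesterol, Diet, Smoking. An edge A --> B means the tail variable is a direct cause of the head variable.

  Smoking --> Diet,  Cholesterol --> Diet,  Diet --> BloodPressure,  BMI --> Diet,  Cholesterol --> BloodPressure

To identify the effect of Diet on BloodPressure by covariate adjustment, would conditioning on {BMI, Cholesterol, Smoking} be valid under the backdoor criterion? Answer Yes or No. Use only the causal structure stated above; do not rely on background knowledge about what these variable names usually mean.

Backdoor paths from Diet to BloodPressure (paths whose first edge points into Diet):
  P1: Diet <- Cholesterol -> BloodPressure
Condition 1 (no descendant of Diet in the set): holds — descendants of Diet are {BloodPressure}; none are in {BMI, Cholesterol, Smoking}.
Condition 2 (every backdoor path blocked by {BMI, Cholesterol, Smoking}):
  P1: blocked at fork node Cholesterol ∈ conditioning set.
{BMI, Cholesterol, Smoking} satisfies the backdoor criterion.

Yes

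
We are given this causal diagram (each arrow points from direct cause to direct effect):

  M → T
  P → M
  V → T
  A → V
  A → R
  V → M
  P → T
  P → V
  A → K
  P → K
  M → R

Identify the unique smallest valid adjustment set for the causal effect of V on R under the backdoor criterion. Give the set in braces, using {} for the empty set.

{A, P}

Variables eligible for adjustment (non-descendants of V, excluding V and R): {A, K, P}.
Backdoor paths from V to R:
  P1: V <- A -> R
  P2: V <- A -> K <- P -> M -> R
  P3: V <- A -> K <- P -> T <- M -> R
  P4: V <- P -> M -> R
  P5: V <- P -> K <- A -> R
  P6: V <- P -> T <- M -> R
The empty set is not sufficient: P1 (V <- A -> R) has no collider blocking it and no conditioned non-collider, so it is open.
Try {A, P}:
  P1: blocked at fork node A ∈ conditioning set.
  P2: blocked at fork node A ∈ conditioning set.
  P3: blocked at fork node A ∈ conditioning set.
  P4: blocked at fork node P ∈ conditioning set.
  P5: blocked at fork node P ∈ conditioning set.
  P6: blocked at fork node P ∈ conditioning set.
{A, P} contains no descendant of V and blocks every backdoor path.
Every element of {A, P} is needed (dropping A leaves P1 open; dropping P leaves P4 open), so no proper subset is valid.
Among all size-2 subsets of the eligible variables, only {A, P} blocks every backdoor path, so it is the unique smallest valid adjustment set.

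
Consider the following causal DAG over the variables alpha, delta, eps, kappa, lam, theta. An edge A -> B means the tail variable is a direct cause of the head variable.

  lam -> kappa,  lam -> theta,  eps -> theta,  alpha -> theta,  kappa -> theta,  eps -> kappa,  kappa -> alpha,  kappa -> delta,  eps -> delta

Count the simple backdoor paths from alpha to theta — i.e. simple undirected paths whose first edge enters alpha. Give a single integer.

A backdoor path from alpha to theta is any simple undirected path whose first edge points into alpha (i.e. leaves alpha via a parent).
Parents of alpha: {kappa}.
Enumerating:
  P1: alpha <- kappa <- eps -> theta
  P2: alpha <- kappa <- lam -> theta
  P3: alpha <- kappa -> theta
  P4: alpha <- kappa -> delta <- eps -> theta
That exhausts the simple backdoor paths. Count: 4.

4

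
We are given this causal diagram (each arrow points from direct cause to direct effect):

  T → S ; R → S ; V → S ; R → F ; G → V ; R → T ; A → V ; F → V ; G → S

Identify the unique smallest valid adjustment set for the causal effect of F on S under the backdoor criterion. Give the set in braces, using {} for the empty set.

{R}

Variables eligible for adjustment (non-descendants of F, excluding F and S): {A, G, R, T}.
Backdoor paths from F to S:
  P1: F <- R -> T -> S
  P2: F <- R -> S
The empty set is not sufficient: P1 (F <- R -> T -> S) has no collider blocking it and no conditioned non-collider, so it is open.
Try {R}:
  P1: blocked at fork node R ∈ conditioning set.
  P2: blocked at fork node R ∈ conditioning set.
{R} contains no descendant of F and blocks every backdoor path.
No other singleton works — e.g. {A} leaves P1 open — so {R} is the unique smallest valid adjustment set.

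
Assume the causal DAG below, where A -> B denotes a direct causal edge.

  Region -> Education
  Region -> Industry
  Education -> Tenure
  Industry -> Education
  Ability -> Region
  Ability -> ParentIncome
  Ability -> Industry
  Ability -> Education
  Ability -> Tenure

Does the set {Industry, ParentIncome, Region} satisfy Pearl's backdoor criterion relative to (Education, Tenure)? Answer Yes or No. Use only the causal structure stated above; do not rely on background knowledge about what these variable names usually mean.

Backdoor paths from Education to Tenure (paths whose first edge points into Education):
  P1: Education <- Ability -> Tenure
  P2: Education <- Region <- Ability -> Tenure
  P3: Education <- Region -> Industry <- Ability -> Tenure
  P4: Education <- Industry <- Ability -> Tenure
  P5: Education <- Industry <- Region <- Ability -> Tenure
Condition 1 (no descendant of Education in the set): holds — descendants of Education are {Tenure}; none are in {Industry, ParentIncome, Region}.
Condition 2 (every backdoor path blocked by {Industry, ParentIncome, Region}):
  P1: open — no interior node is in the conditioning set.
  P2: blocked at chain node Region ∈ conditioning set.
  P3: blocked at fork node Region ∈ conditioning set.
  P4: blocked at chain node Industry ∈ conditioning set.
  P5: blocked at chain node Industry ∈ conditioning set.
{Industry, ParentIncome, Region} does not satisfy the backdoor criterion.

No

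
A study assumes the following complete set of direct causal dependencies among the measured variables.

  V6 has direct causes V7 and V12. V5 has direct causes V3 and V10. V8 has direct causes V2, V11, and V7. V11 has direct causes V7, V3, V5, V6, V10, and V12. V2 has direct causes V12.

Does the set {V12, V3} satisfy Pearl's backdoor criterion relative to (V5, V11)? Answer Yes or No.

No

Backdoor paths from V5 to V11 (paths whose first edge points into V5):
  P1: V5 <- V10 -> V11
  P2: V5 <- V3 -> V11
Condition 1 (no descendant of V5 in the set): holds — descendants of V5 are {V11, V8}; none are in {V12, V3}.
Condition 2 (every backdoor path blocked by {V12, V3}):
  P1: open — no interior node is in the conditioning set.
  P2: blocked at fork node V3 ∈ conditioning set.
{V12, V3} does not satisfy the backdoor criterion.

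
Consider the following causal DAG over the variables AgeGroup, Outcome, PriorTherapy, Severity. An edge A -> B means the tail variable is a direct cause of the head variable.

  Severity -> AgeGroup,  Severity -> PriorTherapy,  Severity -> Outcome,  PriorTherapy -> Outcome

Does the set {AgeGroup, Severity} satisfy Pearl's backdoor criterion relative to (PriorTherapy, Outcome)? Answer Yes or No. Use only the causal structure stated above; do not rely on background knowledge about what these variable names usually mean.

Backdoor paths from PriorTherapy to Outcome (paths whose first edge points into PriorTherapy):
  P1: PriorTherapy <- Severity -> Outcome
Condition 1 (no descendant of PriorTherapy in the set): holds — descendants of PriorTherapy are {Outcome}; none are in {AgeGroup, Severity}.
Condition 2 (every backdoor path blocked by {AgeGroup, Severity}):
  P1: blocked at fork node Severity ∈ conditioning set.
{AgeGroup, Severity} satisfies the backdoor criterion.

Yes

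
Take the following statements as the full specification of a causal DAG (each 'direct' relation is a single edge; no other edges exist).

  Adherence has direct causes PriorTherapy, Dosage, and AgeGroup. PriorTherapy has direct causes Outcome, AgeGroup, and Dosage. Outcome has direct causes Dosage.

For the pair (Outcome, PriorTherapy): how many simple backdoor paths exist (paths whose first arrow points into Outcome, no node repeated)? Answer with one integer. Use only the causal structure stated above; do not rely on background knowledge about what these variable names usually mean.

A backdoor path from Outcome to PriorTherapy is any simple undirected path whose first edge points into Outcome (i.e. leaves Outcome via a parent).
Parents of Outcome: {Dosage}.
Enumerating:
  P1: Outcome <- Dosage -> PriorTherapy
  P2: Outcome <- Dosage -> Adherence <- AgeGroup -> PriorTherapy
  P3: Outcome <- Dosage -> Adherence <- PriorTherapy
That exhausts the simple backdoor paths. Count: 3.

3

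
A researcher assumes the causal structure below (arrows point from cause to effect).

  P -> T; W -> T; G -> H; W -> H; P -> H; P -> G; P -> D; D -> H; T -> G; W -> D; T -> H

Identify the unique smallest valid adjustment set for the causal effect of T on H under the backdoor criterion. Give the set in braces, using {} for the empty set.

{P, W}

Variables eligible for adjustment (non-descendants of T, excluding T and H): {D, P, W}.
Backdoor paths from T to H:
  P1: T <- W -> D <- P -> G -> H
  P2: T <- W -> D <- P -> H
  P3: T <- W -> D -> H
  P4: T <- W -> H
  P5: T <- P -> D <- W -> H
  P6: T <- P -> D -> H
  P7: T <- P -> G -> H
  P8: T <- P -> H
The empty set is not sufficient: P3 (T <- W -> D -> H) has no collider blocking it and no conditioned non-collider, so it is open.
Try {P, W}:
  P1: blocked at fork node W ∈ conditioning set.
  P2: blocked at fork node W ∈ conditioning set.
  P3: blocked at fork node W ∈ conditioning set.
  P4: blocked at fork node W ∈ conditioning set.
  P5: blocked at fork node P ∈ conditioning set.
  P6: blocked at fork node P ∈ conditioning set.
  P7: blocked at fork node P ∈ conditioning set.
  P8: blocked at fork node P ∈ conditioning set.
{P, W} contains no descendant of T and blocks every backdoor path.
Every element of {P, W} is needed (dropping P leaves P6 open; dropping W leaves P3 open), so no proper subset is valid.
Among all size-2 subsets of the eligible variables, only {P, W} blocks every backdoor path, so it is the unique smallest valid adjustment set.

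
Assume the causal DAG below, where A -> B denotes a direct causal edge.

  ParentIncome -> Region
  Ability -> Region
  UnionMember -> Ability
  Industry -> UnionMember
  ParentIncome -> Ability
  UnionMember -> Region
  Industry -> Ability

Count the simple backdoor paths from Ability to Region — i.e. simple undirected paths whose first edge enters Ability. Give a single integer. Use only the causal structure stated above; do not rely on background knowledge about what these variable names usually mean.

3

A backdoor path from Ability to Region is any simple undirected path whose first edge points into Ability (i.e. leaves Ability via a parent).
Parents of Ability: {Industry, ParentIncome, UnionMember}.
Enumerating:
  P1: Ability <- ParentIncome -> Region
  P2: Ability <- Industry -> UnionMember -> Region
  P3: Ability <- UnionMember -> Region
That exhausts the simple backdoor paths. Count: 3.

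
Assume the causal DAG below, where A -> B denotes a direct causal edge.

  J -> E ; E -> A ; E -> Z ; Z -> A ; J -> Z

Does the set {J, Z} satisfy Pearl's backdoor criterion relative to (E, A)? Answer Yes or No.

No

Backdoor paths from E to A (paths whose first edge points into E):
  P1: E <- J -> Z -> A
Condition 1 (no descendant of E in the set): FAILS — Z is a descendant of E.
Condition 2 (every backdoor path blocked by {J, Z}):
  P1: blocked at fork node J ∈ conditioning set.
{J, Z} does not satisfy the backdoor criterion.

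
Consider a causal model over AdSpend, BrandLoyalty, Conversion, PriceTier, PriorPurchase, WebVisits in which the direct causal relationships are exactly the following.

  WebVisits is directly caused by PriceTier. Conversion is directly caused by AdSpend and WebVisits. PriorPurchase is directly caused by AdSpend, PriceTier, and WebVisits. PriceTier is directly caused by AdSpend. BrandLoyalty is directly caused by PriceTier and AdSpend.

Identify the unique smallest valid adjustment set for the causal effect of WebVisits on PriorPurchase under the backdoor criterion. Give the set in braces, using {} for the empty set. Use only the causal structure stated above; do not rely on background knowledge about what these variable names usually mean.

{PriceTier}

Variables eligible for adjustment (non-descendants of WebVisits, excluding WebVisits and PriorPurchase): {AdSpend, BrandLoyalty, PriceTier}.
Backdoor paths from WebVisits to PriorPurchase:
  P1: WebVisits <- PriceTier <- AdSpend -> PriorPurchase
  P2: WebVisits <- PriceTier -> BrandLoyalty <- AdSpend -> PriorPurchase
  P3: WebVisits <- PriceTier -> PriorPurchase
The empty set is not sufficient: P1 (WebVisits <- PriceTier <- AdSpend -> PriorPurchase) has no collider blocking it and no conditioned non-collider, so it is open.
Try {PriceTier}:
  P1: blocked at chain node PriceTier ∈ conditioning set.
  P2: blocked at fork node PriceTier ∈ conditioning set.
  P3: blocked at fork node PriceTier ∈ conditioning set.
{PriceTier} contains no descendant of WebVisits and blocks every backdoor path.
No other singleton works — e.g. {AdSpend} leaves P3 open — so {PriceTier} is the unique smallest valid adjustment set.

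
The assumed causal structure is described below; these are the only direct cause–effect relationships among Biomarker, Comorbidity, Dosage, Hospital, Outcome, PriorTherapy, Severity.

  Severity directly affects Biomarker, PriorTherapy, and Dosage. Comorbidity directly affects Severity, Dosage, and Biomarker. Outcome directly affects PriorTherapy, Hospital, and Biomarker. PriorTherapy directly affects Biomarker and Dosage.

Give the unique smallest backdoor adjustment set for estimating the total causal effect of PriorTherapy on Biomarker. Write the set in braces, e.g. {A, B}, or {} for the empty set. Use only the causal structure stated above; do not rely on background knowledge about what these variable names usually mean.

{Outcome, Severity}

Variables eligible for adjustment (non-descendants of PriorTherapy, excluding PriorTherapy and Biomarker): {Comorbidity, Hospital, Outcome, Severity}.
Backdoor paths from PriorTherapy to Biomarker:
  P1: PriorTherapy <- Severity <- Comorbidity -> Biomarker
  P2: PriorTherapy <- Severity -> Biomarker
  P3: PriorTherapy <- Severity -> Dosage <- Comorbidity -> Biomarker
  P4: PriorTherapy <- Outcome -> Biomarker
The empty set is not sufficient: P1 (PriorTherapy <- Severity <- Comorbidity -> Biomarker) has no collider blocking it and no conditioned non-collider, so it is open.
Try {Outcome, Severity}:
  P1: blocked at chain node Severity ∈ conditioning set.
  P2: blocked at fork node Severity ∈ conditioning set.
  P3: blocked at fork node Severity ∈ conditioning set.
  P4: blocked at fork node Outcome ∈ conditioning set.
{Outcome, Severity} contains no descendant of PriorTherapy and blocks every backdoor path.
Every element of {Outcome, Severity} is needed (dropping Outcome leaves P4 open; dropping Severity leaves P1 open), so no proper subset is valid.
Among all size-2 subsets of the eligible variables, only {Outcome, Severity} blocks every backdoor path, so it is the unique smallest valid adjustment set.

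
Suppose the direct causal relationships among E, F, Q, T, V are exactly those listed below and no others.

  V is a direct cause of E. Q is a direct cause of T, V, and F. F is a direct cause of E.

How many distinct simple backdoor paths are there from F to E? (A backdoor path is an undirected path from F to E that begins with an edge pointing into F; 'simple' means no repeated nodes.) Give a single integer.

1

A backdoor path from F to E is any simple undirected path whose first edge points into F (i.e. leaves F via a parent).
Parents of F: {Q}.
Enumerating:
  P1: F <- Q -> V -> E
That exhausts the simple backdoor paths. Count: 1.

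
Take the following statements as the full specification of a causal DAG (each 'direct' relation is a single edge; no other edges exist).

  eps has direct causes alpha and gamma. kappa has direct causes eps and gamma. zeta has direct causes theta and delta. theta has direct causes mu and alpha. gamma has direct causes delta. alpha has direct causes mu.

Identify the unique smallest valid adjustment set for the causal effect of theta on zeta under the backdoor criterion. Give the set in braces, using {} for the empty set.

Variables eligible for adjustment (non-descendants of theta, excluding theta and zeta): {alpha, delta, eps, gamma, kappa, mu}.
Backdoor paths from theta to zeta:
  P1: theta <- mu -> alpha -> eps <- gamma <- delta -> zeta
  P2: theta <- mu -> alpha -> eps -> kappa <- gamma <- delta -> zeta
  P3: theta <- alpha -> eps <- gamma <- delta -> zeta
  P4: theta <- alpha -> eps -> kappa <- gamma <- delta -> zeta
Each backdoor path contains an unconditioned collider, so every path is already blocked with the empty conditioning set:
  P1: blocked at collider eps (neither it nor any descendant is in the conditioning set).
  P2: blocked at collider kappa (neither it nor any descendant is in the conditioning set).
  P3: blocked at collider eps (neither it nor any descendant is in the conditioning set).
  P4: blocked at collider kappa (neither it nor any descendant is in the conditioning set).
The empty set is therefore the unique smallest valid set.

{}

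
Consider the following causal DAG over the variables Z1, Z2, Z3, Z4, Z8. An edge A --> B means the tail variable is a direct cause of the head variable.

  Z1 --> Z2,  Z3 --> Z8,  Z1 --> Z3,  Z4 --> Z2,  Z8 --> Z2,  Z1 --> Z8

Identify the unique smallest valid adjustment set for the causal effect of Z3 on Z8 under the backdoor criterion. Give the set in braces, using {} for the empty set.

{Z1}

Variables eligible for adjustment (non-descendants of Z3, excluding Z3 and Z8): {Z1, Z4}.
Backdoor paths from Z3 to Z8:
  P1: Z3 <- Z1 -> Z8
  P2: Z3 <- Z1 -> Z2 <- Z8
The empty set is not sufficient: P1 (Z3 <- Z1 -> Z8) has no collider blocking it and no conditioned non-collider, so it is open.
Try {Z1}:
  P1: blocked at fork node Z1 ∈ conditioning set.
  P2: blocked at fork node Z1 ∈ conditioning set.
{Z1} contains no descendant of Z3 and blocks every backdoor path.
No other singleton works — e.g. {Z4} leaves P1 open — so {Z1} is the unique smallest valid adjustment set.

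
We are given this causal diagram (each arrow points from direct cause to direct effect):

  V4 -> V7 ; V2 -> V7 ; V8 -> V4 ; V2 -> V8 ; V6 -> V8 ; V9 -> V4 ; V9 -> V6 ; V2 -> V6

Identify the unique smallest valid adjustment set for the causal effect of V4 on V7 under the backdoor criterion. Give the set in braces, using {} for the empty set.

{V2}

Variables eligible for adjustment (non-descendants of V4, excluding V4 and V7): {V2, V6, V8, V9}.
Backdoor paths from V4 to V7:
  P1: V4 <- V9 -> V6 <- V2 -> V7
  P2: V4 <- V9 -> V6 -> V8 <- V2 -> V7
  P3: V4 <- V8 <- V2 -> V7
  P4: V4 <- V8 <- V6 <- V2 -> V7
The empty set is not sufficient: P3 (V4 <- V8 <- V2 -> V7) has no collider blocking it and no conditioned non-collider, so it is open.
Try {V2}:
  P1: blocked at collider V6 (neither it nor any descendant is in the conditioning set).
  P2: blocked at collider V8 (neither it nor any descendant is in the conditioning set).
  P3: blocked at fork node V2 ∈ conditioning set.
  P4: blocked at fork node V2 ∈ conditioning set.
{V2} contains no descendant of V4 and blocks every backdoor path.
No other singleton works — e.g. {V9} leaves P3 open — so {V2} is the unique smallest valid adjustment set.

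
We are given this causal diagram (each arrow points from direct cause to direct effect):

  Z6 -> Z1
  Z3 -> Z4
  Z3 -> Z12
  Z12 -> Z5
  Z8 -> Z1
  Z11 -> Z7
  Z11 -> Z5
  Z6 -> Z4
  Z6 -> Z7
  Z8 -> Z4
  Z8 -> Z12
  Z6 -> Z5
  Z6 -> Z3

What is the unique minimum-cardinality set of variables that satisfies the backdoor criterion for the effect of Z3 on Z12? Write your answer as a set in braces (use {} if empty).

Variables eligible for adjustment (non-descendants of Z3, excluding Z3 and Z12): {Z1, Z11, Z6, Z7, Z8}.
Backdoor paths from Z3 to Z12:
  P1: Z3 <- Z6 -> Z1 <- Z8 -> Z12
  P2: Z3 <- Z6 -> Z4 <- Z8 -> Z12
  P3: Z3 <- Z6 -> Z7 <- Z11 -> Z5 <- Z12
  P4: Z3 <- Z6 -> Z5 <- Z12
Each backdoor path contains an unconditioned collider, so every path is already blocked with the empty conditioning set:
  P1: blocked at collider Z1 (neither it nor any descendant is in the conditioning set).
  P2: blocked at collider Z4 (neither it nor any descendant is in the conditioning set).
  P3: blocked at collider Z7 (neither it nor any descendant is in the conditioning set).
  P4: blocked at collider Z5 (neither it nor any descendant is in the conditioning set).
The empty set is therefore the unique smallest valid set.

{}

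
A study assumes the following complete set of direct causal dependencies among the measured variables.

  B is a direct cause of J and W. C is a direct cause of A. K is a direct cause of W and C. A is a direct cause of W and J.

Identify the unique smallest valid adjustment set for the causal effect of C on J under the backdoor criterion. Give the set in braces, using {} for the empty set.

{}

Variables eligible for adjustment (non-descendants of C, excluding C and J): {B, K}.
Backdoor paths from C to J:
  P1: C <- K -> W <- A -> J
  P2: C <- K -> W <- B -> J
Each backdoor path contains an unconditioned collider, so every path is already blocked with the empty conditioning set:
  P1: blocked at collider W (neither it nor any descendant is in the conditioning set).
  P2: blocked at collider W (neither it nor any descendant is in the conditioning set).
The empty set is therefore the unique smallest valid set.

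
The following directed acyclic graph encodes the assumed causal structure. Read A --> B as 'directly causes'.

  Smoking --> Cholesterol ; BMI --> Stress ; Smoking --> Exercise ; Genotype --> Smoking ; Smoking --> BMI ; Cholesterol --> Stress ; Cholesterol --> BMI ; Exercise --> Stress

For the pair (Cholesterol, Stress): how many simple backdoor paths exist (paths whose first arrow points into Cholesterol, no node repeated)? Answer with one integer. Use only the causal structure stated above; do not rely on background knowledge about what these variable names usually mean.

A backdoor path from Cholesterol to Stress is any simple undirected path whose first edge points into Cholesterol (i.e. leaves Cholesterol via a parent).
Parents of Cholesterol: {Smoking}.
Enumerating:
  P1: Cholesterol <- Smoking -> Exercise -> Stress
  P2: Cholesterol <- Smoking -> BMI -> Stress
That exhausts the simple backdoor paths. Count: 2.

2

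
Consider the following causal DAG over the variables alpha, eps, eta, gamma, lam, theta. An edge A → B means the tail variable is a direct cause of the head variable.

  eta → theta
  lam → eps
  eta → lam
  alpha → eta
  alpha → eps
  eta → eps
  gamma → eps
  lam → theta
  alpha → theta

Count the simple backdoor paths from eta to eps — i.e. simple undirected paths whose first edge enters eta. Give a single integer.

2

A backdoor path from eta to eps is any simple undirected path whose first edge points into eta (i.e. leaves eta via a parent).
Parents of eta: {alpha}.
Enumerating:
  P1: eta <- alpha -> eps
  P2: eta <- alpha -> theta <- lam -> eps
That exhausts the simple backdoor paths. Count: 2.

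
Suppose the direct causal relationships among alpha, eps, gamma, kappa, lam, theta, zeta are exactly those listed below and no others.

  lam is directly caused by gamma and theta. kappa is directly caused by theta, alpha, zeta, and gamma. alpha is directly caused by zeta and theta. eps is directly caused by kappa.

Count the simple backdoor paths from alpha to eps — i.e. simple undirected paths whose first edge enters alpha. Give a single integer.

3

A backdoor path from alpha to eps is any simple undirected path whose first edge points into alpha (i.e. leaves alpha via a parent).
Parents of alpha: {theta, zeta}.
Enumerating:
  P1: alpha <- theta -> lam <- gamma -> kappa -> eps
  P2: alpha <- theta -> kappa -> eps
  P3: alpha <- zeta -> kappa -> eps
That exhausts the simple backdoor paths. Count: 3.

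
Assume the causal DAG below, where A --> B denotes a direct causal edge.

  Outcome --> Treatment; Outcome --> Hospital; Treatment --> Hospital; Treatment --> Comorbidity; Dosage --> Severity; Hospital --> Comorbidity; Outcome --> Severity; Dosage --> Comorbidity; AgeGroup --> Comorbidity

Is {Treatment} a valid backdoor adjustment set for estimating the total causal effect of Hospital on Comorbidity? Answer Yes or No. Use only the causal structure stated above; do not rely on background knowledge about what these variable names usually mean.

Yes

Backdoor paths from Hospital to Comorbidity (paths whose first edge points into Hospital):
  P1: Hospital <- Outcome -> Treatment -> Comorbidity
  P2: Hospital <- Outcome -> Severity <- Dosage -> Comorbidity
  P3: Hospital <- Treatment <- Outcome -> Severity <- Dosage -> Comorbidity
  P4: Hospital <- Treatment -> Comorbidity
Condition 1 (no descendant of Hospital in the set): holds — descendants of Hospital are {Comorbidity}; none are in {Treatment}.
Condition 2 (every backdoor path blocked by {Treatment}):
  P1: blocked at chain node Treatment ∈ conditioning set.
  P2: blocked at collider Severity (neither it nor any descendant is in the conditioning set).
  P3: blocked at chain node Treatment ∈ conditioning set.
  P4: blocked at fork node Treatment ∈ conditioning set.
{Treatment} satisfies the backdoor criterion.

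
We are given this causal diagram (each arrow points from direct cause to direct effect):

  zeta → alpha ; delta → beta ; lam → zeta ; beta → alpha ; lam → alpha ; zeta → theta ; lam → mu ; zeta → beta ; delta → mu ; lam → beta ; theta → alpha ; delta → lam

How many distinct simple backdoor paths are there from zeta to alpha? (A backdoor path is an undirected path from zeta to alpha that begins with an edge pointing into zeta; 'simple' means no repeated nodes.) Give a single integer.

A backdoor path from zeta to alpha is any simple undirected path whose first edge points into zeta (i.e. leaves zeta via a parent).
Parents of zeta: {lam}.
Enumerating:
  P1: zeta <- lam <- delta -> beta -> alpha
  P2: zeta <- lam -> beta -> alpha
  P3: zeta <- lam -> mu <- delta -> beta -> alpha
  P4: zeta <- lam -> alpha
That exhausts the simple backdoor paths. Count: 4.

4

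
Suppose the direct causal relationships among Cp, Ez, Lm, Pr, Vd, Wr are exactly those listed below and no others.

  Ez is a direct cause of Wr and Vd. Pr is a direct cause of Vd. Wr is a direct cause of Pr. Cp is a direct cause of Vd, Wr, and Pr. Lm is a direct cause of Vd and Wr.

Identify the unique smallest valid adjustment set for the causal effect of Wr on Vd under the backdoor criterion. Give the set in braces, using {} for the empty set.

Variables eligible for adjustment (non-descendants of Wr, excluding Wr and Vd): {Cp, Ez, Lm}.
Backdoor paths from Wr to Vd:
  P1: Wr <- Ez -> Vd
  P2: Wr <- Cp -> Pr -> Vd
  P3: Wr <- Cp -> Vd
  P4: Wr <- Lm -> Vd
The empty set is not sufficient: P1 (Wr <- Ez -> Vd) has no collider blocking it and no conditioned non-collider, so it is open.
Try {Cp, Ez, Lm}:
  P1: blocked at fork node Ez ∈ conditioning set.
  P2: blocked at fork node Cp ∈ conditioning set.
  P3: blocked at fork node Cp ∈ conditioning set.
  P4: blocked at fork node Lm ∈ conditioning set.
{Cp, Ez, Lm} contains no descendant of Wr and blocks every backdoor path.
Every element of {Cp, Ez, Lm} is needed (dropping Cp leaves P2 open; dropping Ez leaves P1 open; dropping Lm leaves P4 open), so no proper subset is valid.
Among all size-3 subsets of the eligible variables, only {Cp, Ez, Lm} blocks every backdoor path, so it is the unique smallest valid adjustment set.

{Cp, Ez, Lm}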